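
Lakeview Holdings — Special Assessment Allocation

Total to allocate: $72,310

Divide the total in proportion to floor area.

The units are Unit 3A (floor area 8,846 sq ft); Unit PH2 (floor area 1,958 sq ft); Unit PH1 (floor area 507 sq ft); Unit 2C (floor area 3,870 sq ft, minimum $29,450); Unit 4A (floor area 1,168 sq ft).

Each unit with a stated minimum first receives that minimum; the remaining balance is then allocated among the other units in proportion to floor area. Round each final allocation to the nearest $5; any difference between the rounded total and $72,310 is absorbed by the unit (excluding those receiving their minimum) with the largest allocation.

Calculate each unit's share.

Unit 3A: $30,385; Unit PH2: $6,725; Unit PH1: $1,740; Unit 2C: $29,450; Unit 4A: $4,010

Fund the minimums — Unit 2C $29,450. Residual $42,860.
Residual split over remaining floor area 12,479: Unit 3A 30,382.21 → $30,380; Unit PH2 6,724.89 → $6,725; Unit PH1 1,741.33 → $1,740; Unit 4A 4,011.58 → $4,010.
Rounding difference +$5 applied to Unit 3A → $30,385.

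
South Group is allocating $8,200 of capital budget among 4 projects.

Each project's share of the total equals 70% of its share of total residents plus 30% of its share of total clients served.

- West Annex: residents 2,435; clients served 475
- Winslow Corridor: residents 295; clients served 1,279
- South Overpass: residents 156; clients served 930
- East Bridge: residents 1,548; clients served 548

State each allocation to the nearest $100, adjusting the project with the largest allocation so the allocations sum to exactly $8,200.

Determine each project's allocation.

Totals — residents 4,434, clients served 3,232.
Blended shares (70% residents + 30% clients served): West Annex 0.4285; Winslow Corridor 0.1653; South Overpass 0.1110; East Bridge 0.2953.
Raw shares: West Annex 3,513.75; Winslow Corridor 1,355.39; South Overpass 909.81; East Bridge 2,421.06.
At nearest $100: West Annex $3,500; Winslow Corridor $1,400; South Overpass $900; East Bridge $2,400. Sum = $8,200.
Rounded total matches; no reconciliation needed.

West Annex: $3,500 | Winslow Corridor: $1,400 | South Overpass: $900 | East Bridge: $2,400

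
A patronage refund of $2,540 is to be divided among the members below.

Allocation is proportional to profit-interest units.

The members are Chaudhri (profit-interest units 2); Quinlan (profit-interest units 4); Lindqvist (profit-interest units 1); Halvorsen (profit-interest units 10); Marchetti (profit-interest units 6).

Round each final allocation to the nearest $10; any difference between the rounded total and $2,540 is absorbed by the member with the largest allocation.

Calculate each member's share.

Chaudhri: $220; Quinlan: $440; Lindqvist: $110; Halvorsen: $1,110; Marchetti: $660

Total profit-interest units = 23.
Unrounded shares: Chaudhri 2/23 × $2,540 = 220.87; Quinlan 4/23 × $2,540 = 441.74; Lindqvist 1/23 × $2,540 = 110.43; Halvorsen 10/23 × $2,540 = 1,104.35; Marchetti 6/23 × $2,540 = 662.61.
Rounded to nearest $10: Chaudhri $220; Quinlan $440; Lindqvist $110; Halvorsen $1,100; Marchetti $660. Sum = $2,530.
Difference $2,540 − $2,530 = +$10 applied to largest allocation (Halvorsen): Halvorsen becomes $1,110.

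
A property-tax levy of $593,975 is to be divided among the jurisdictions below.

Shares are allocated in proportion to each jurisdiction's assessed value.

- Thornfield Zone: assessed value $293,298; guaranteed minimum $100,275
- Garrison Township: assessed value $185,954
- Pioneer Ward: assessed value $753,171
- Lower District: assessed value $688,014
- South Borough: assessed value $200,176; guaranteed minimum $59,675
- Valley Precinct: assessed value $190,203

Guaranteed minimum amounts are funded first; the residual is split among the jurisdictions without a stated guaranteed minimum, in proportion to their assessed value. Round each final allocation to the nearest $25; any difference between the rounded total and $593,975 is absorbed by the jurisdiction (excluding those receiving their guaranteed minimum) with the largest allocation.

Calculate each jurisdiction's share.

Thornfield Zone: $100,275; Garrison Township: $44,400; Pioneer Ward: $179,875; Lower District: $164,325; South Borough: $59,675; Valley Precinct: $45,425

Fund the minimums — Thornfield Zone $100,275; South Borough $59,675. Balance $434,025.
Balance split over remaining assessed value 1,817,342: Garrison Township 44,410.29 → $44,400; Pioneer Ward 179,875.36 → $179,875; Lower District 164,314.30 → $164,325; Valley Precinct 45,425.05 → $45,425.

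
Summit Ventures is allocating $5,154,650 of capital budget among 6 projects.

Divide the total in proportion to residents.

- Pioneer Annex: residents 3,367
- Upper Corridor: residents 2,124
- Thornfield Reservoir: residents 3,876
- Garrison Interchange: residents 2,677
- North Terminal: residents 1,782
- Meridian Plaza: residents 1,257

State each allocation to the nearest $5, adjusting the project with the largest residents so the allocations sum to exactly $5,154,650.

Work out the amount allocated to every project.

Pioneer Annex: $1,150,680 | Upper Corridor: $725,880 | Thornfield Reservoir: $1,324,630 | Garrison Interchange: $914,870 | North Terminal: $609,005 | Meridian Plaza: $429,585

Sum of residents: 3,367 + 2,124 + 3,876 + 2,677 + 1,782 + 1,257 = 15,083.
Pro-rata amounts: Pioneer Annex 1,150,680.01; Upper Corridor 725,881.89; Thornfield Reservoir 1,324,631.93; Garrison Interchange 914,870.92; North Terminal 609,002.61; Meridian Plaza 429,582.65.
Rounded to nearest $5: Pioneer Annex $1,150,680; Upper Corridor $725,880; Thornfield Reservoir $1,324,630; Garrison Interchange $914,870; North Terminal $609,005; Meridian Plaza $429,585. Sum = $5,154,650.
Sum already equals the total — no adjustment.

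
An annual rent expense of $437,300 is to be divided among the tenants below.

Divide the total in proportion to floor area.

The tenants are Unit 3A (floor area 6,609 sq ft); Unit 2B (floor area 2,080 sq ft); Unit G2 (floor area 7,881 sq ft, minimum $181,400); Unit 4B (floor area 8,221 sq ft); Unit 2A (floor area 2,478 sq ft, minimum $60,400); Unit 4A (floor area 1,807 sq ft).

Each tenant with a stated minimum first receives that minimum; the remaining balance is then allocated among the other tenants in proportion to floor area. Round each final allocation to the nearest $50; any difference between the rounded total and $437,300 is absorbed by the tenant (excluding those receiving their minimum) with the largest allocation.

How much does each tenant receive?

Unit 3A: $69,050; Unit 2B: $21,750; Unit G2: $181,400; Unit 4B: $85,850; Unit 2A: $60,400; Unit 4A: $18,850

Guaranteed amounts: Unit G2 $181,400; Unit 2A $60,400. Balance $195,500.
Balance split over remaining floor area 18,717: Unit 3A 69,031.34 → $69,050; Unit 2B 21,725.70 → $21,750; Unit 4B 85,868.76 → $85,850; Unit 4A 18,874.21 → $18,850.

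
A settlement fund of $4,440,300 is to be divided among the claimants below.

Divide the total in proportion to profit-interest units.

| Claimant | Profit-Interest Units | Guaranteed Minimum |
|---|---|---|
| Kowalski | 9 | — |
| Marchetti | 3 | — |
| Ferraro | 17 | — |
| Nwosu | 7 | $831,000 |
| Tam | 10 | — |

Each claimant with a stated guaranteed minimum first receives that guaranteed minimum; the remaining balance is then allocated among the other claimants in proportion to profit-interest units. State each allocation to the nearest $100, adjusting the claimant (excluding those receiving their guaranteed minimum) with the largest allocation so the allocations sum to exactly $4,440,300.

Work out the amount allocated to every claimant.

Fund the minimums — Nwosu $831,000. Residual $3,609,300.
Residual split over remaining profit-interest units 39: Kowalski 832,915.38 → $832,900; Marchetti 277,638.46 → $277,600; Ferraro 1,573,284.62 → $1,573,300; Tam 925,461.54 → $925,500.

Kowalski: $832,900; Marchetti: $277,600; Ferraro: $1,573,300; Nwosu: $831,000; Tam: $925,500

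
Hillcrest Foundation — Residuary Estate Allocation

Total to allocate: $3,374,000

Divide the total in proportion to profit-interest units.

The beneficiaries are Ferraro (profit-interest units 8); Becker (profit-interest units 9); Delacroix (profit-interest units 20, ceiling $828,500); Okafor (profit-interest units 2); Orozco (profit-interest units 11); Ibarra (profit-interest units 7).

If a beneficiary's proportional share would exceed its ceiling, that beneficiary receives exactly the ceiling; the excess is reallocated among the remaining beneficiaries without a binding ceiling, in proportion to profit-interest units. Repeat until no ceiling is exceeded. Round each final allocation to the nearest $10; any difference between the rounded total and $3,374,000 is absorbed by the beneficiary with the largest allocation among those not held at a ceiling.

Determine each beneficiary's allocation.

Profit-interest units total: 57.
Pro-rata shares before constraints: Ferraro 473,543.86; Becker 532,736.84; Delacroix 1,183,859.65; Okafor 118,385.96; Orozco 651,122.81; Ibarra 414,350.88.
Held at cap: Delacroix ($828,500); remaining pool $2,545,500 reallocated over remaining profit-interest units 37.
Shares after redistribution: Ferraro 550,378.38 → $550,380; Becker 619,175.68 → $619,180; Okafor 137,594.59 → $137,590; Orozco 756,770.27 → $756,770; Ibarra 481,581.08 → $481,580.

Ferraro: $550,380; Becker: $619,180; Delacroix: $828,500; Okafor: $137,590; Orozco: $756,770; Ibarra: $481,580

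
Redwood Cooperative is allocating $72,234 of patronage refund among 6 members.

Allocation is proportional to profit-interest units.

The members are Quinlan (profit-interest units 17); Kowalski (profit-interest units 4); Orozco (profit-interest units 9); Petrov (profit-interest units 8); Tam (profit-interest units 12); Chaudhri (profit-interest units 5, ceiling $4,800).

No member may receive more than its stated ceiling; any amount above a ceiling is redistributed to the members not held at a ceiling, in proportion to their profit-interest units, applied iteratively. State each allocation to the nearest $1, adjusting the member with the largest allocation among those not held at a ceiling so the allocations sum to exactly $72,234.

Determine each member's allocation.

Sum of profit-interest units: 55.
Unconstrained shares: Quinlan 22,326.87; Kowalski 5,253.38; Orozco 11,820.11; Petrov 10,506.76; Tam 15,760.15; Chaudhri 6,566.73.
Cap binds for Chaudhri ($4,800); balance $67,434 reallocated over remaining profit-interest units 50.
Shares after redistribution: Quinlan 22,927.56 → $22,928; Kowalski 5,394.72 → $5,395; Orozco 12,138.12 → $12,138; Petrov 10,789.44 → $10,789; Tam 16,184.16 → $16,184.

Quinlan: $22,928; Kowalski: $5,395; Orozco: $12,138; Petrov: $10,789; Tam: $16,184; Chaudhri: $4,800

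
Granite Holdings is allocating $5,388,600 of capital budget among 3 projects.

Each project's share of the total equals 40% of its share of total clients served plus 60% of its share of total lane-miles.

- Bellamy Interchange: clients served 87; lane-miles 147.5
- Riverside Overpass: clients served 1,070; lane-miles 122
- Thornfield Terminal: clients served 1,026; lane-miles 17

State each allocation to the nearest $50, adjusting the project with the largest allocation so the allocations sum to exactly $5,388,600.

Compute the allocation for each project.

Bellamy Interchange: $1,750,450 · Riverside Overpass: $2,433,250 · Thornfield Terminal: $1,204,900

Clients served total 2,183; lane-miles total 286.5.
Composite weights (40% clients served + 60% lane-miles): Bellamy Interchange 0.3248; Riverside Overpass 0.4516; Thornfield Terminal 0.2236.
Pro-rata amounts: Bellamy Interchange 1,750,443.00; Riverside Overpass 2,433,264.63; Thornfield Terminal 1,204,892.37.
Rounded to nearest $50: Bellamy Interchange $1,750,450; Riverside Overpass $2,433,250; Thornfield Terminal $1,204,900. Sum = $5,388,600.
Rounded total matches; no reconciliation needed.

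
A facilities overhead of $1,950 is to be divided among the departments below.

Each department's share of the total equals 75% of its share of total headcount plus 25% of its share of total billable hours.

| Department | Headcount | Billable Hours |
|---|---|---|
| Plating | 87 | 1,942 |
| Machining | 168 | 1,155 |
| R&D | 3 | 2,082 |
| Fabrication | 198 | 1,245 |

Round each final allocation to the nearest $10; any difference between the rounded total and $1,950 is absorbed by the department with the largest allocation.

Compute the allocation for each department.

Totals — headcount 456, billable hours 6,424.
Composite weights (75% headcount + 25% billable hours): Plating 0.2187; Machining 0.3213; R&D 0.0860; Fabrication 0.3741.
Pro-rata amounts: Plating 426.40; Machining 626.47; R&D 167.62; Fabrication 729.51.
At nearest $10: Plating $430; Machining $630; R&D $170; Fabrication $730. Sum = $1,960.
Difference $1,950 − $1,960 = −$10 applied to largest allocation (Fabrication): Fabrication becomes $720.

Plating: $430 | Machining: $630 | R&D: $170 | Fabrication: $720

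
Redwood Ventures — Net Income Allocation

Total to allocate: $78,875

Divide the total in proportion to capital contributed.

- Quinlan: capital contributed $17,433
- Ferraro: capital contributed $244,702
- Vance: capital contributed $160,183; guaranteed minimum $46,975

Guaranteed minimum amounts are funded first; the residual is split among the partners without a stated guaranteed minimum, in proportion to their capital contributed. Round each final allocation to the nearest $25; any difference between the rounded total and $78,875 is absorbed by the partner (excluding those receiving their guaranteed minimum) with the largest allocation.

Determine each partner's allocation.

Fund the minimums — Vance $46,975. Balance $31,900.
Balance split over remaining capital contributed 262,135: Quinlan 2,121.47 → $2,125; Ferraro 29,778.53 → $29,775.

Quinlan: $2,125; Ferraro: $29,775; Vance: $46,975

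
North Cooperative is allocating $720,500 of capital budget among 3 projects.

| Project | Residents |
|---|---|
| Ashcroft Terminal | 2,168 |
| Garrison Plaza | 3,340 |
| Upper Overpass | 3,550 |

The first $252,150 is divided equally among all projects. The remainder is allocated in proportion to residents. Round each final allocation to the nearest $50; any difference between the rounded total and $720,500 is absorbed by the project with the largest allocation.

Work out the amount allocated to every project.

$252,150 shared equally gives $84,050 per project.
Remainder $468,350 by residents (total 9,058): Ashcroft Terminal 112,097.90 → $112,100; Garrison Plaza 172,696.95 → $172,700; Upper Overpass 183,555.14 → $183,550.
Totals: Ashcroft Terminal $84,050 + $112,100 = $196,150; Garrison Plaza $84,050 + $172,700 = $256,750; Upper Overpass $84,050 + $183,550 = $267,600.

Ashcroft Terminal: $196,150; Garrison Plaza: $256,750; Upper Overpass: $267,600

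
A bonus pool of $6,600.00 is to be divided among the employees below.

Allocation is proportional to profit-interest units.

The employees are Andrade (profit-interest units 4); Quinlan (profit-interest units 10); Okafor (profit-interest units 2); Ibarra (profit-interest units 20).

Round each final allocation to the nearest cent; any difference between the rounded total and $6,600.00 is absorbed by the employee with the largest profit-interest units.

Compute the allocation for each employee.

Andrade: $733.33 · Quinlan: $1,833.33 · Okafor: $366.67 · Ibarra: $3,666.67

Sum of profit-interest units: 4 + 10 + 2 + 20 = 36.
Unrounded shares: Andrade 733.3333; Quinlan 1,833.3333; Okafor 366.6667; Ibarra 3,666.6667.
Rounded to nearest cent: Andrade $733.33; Quinlan $1,833.33; Okafor $366.67; Ibarra $3,666.67. Sum = $6,600.00.
Sum already equals the total — no adjustment.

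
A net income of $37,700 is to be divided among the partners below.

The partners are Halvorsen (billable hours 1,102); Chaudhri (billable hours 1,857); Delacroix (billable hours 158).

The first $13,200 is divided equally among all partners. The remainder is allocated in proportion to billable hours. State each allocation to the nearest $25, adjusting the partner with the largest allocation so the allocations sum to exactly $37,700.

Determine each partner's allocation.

Halvorsen: $13,050; Chaudhri: $19,000; Delacroix: $5,650

Equal tier: $13,200 ÷ 3 = $4,400 apiece.
Remainder $24,500 by billable hours (total 3,117): Halvorsen 8,661.85 → $8,650; Chaudhri 14,596.25 → $14,600; Delacroix 1,241.90 → $1,250.
Totals: Halvorsen $4,400 + $8,650 = $13,050; Chaudhri $4,400 + $14,600 = $19,000; Delacroix $4,400 + $1,250 = $5,650.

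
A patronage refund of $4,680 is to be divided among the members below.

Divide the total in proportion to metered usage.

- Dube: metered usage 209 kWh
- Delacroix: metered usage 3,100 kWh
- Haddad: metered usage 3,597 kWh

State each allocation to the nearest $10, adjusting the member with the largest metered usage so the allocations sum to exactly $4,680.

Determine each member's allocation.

Total metered usage = 209 + 3,100 + 3,597 = 6,906.
Unrounded shares: Dube 141.63; Delacroix 2,100.78; Haddad 2,437.58.
After rounding ($10): Dube $140; Delacroix $2,100; Haddad $2,440. Sum = $4,680.
Rounded total matches; no reconciliation needed.

Dube: $140 · Delacroix: $2,100 · Haddad: $2,440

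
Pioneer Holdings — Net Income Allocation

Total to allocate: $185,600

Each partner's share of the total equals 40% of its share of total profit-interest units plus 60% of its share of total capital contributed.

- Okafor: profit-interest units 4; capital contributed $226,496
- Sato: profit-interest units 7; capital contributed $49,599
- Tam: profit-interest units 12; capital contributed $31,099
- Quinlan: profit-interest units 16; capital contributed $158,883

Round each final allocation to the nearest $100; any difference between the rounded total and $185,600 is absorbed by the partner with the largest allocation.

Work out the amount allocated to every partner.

Profit-interest units total 39; capital contributed total 466,077.
Composite weights (40% profit-interest units + 60% capital contributed): Okafor 0.3326; Sato 0.1356; Tam 0.1631; Quinlan 0.3686.
Unrounded shares: Okafor 61,731.16; Sato 25,175.84; Tam 30,273.58; Quinlan 68,419.43.
Rounded to nearest $100: Okafor $61,700; Sato $25,200; Tam $30,300; Quinlan $68,400. Sum = $185,600.
No rounding difference to absorb.

Okafor: $61,700 | Sato: $25,200 | Tam: $30,300 | Quinlan: $68,400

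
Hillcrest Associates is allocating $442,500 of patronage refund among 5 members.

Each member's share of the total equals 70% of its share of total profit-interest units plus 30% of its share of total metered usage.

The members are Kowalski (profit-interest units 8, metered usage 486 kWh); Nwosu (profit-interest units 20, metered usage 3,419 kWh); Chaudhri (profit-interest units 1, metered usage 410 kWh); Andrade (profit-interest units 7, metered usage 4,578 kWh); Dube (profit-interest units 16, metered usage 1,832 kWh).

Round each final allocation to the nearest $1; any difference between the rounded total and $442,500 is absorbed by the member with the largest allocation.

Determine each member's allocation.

Kowalski: $53,669 | Nwosu: $161,454 | Chaudhri: $11,032 | Andrade: $98,362 | Dube: $117,983

Totals — profit-interest units 52, metered usage 10,725.
Blended shares (70% profit-interest units + 30% metered usage): Kowalski 0.1213; Nwosu 0.3649; Chaudhri 0.0249; Andrade 0.2223; Dube 0.2666.
Raw shares: Kowalski 53,669.37; Nwosu 161,453.71; Chaudhri 11,031.56; Andrade 98,361.87; Dube 117,983.497.
After rounding ($1): Kowalski $53,669; Nwosu $161,454; Chaudhri $11,032; Andrade $98,362; Dube $117,983. Sum = $442,500.
Sum already equals the total — no adjustment.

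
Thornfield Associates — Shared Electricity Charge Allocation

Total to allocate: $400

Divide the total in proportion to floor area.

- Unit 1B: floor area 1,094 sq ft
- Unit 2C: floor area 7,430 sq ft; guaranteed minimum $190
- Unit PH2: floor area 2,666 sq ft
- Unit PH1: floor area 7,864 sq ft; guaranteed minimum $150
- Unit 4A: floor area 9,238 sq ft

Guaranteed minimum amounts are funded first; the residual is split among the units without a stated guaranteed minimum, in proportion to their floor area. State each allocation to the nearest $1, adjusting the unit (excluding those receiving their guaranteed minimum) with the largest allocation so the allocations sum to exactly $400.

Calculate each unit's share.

Unit 1B: $5 | Unit 2C: $190 | Unit PH2: $12 | Unit PH1: $150 | Unit 4A: $43

Fund the minimums — Unit 2C $190; Unit PH1 $150. Remaining pool $60.
Remaining pool split over remaining floor area 12,998: Unit 1B 5.05 → $5; Unit PH2 12.31 → $12; Unit 4A 42.64 → $43.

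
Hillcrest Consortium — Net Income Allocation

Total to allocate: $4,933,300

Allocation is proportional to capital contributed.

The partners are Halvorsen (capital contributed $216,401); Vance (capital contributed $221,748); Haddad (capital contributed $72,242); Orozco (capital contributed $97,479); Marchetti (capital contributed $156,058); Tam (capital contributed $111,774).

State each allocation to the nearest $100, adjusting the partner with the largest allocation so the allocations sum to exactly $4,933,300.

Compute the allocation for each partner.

Halvorsen: $1,219,100 | Vance: $1,249,100 | Haddad: $407,000 | Orozco: $549,200 | Marchetti: $879,200 | Tam: $629,700

Capital contributed total: 875,702.
Pro-rata amounts: Halvorsen 216,401/875,702 × $4,933,300 = 1,219,103.13; Vance 221,748/875,702 × $4,933,300 = 1,249,225.66; Haddad 72,242/875,702 × $4,933,300 = 406,978.01; Orozco 97,479/875,702 × $4,933,300 = 549,151.60; Marchetti 156,058/875,702 × $4,933,300 = 879,158.59; Tam 111,774/875,702 × $4,933,300 = 629,683.01.
At nearest $100: Halvorsen $1,219,100; Vance $1,249,200; Haddad $407,000; Orozco $549,200; Marchetti $879,200; Tam $629,700. Sum = $4,933,400.
Difference $4,933,300 − $4,933,400 = −$100 applied to largest allocation (Vance): Vance becomes $1,249,100.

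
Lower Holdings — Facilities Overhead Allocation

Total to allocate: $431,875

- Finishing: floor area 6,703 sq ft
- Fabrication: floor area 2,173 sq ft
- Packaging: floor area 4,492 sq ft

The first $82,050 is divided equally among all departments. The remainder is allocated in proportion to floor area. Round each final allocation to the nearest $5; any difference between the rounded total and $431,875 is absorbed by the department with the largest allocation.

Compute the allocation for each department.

Equal tier: $82,050 ÷ 3 = $27,350 apiece.
Remainder $349,825 by floor area (total 13,368): Finishing 175,409.71 → $175,410; Fabrication 56,864.88 → $56,865; Packaging 117,550.41 → $117,550.
Totals: Finishing $27,350 + $175,410 = $202,760; Fabrication $27,350 + $56,865 = $84,215; Packaging $27,350 + $117,550 = $144,900.

Finishing: $202,760; Fabrication: $84,215; Packaging: $144,900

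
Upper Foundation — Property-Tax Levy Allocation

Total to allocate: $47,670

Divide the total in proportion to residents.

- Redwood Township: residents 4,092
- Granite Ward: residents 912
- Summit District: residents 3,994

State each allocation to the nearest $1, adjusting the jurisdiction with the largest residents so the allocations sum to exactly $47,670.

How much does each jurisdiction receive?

Residents total: 8,998.
Raw shares: Redwood Township 4,092/8,998 × $47,670 = 21,678.78; Granite Ward 912/8,998 × $47,670 = 4,831.63; Summit District 3,994/8,998 × $47,670 = 21,159.59.
Rounded to nearest $1: Redwood Township $21,679; Granite Ward $4,832; Summit District $21,160. Sum = $47,671.
Difference $47,670 − $47,671 = −$1 applied to largest residents (Redwood Township): Redwood Township becomes $21,678.

Redwood Township: $21,678 | Granite Ward: $4,832 | Summit District: $21,160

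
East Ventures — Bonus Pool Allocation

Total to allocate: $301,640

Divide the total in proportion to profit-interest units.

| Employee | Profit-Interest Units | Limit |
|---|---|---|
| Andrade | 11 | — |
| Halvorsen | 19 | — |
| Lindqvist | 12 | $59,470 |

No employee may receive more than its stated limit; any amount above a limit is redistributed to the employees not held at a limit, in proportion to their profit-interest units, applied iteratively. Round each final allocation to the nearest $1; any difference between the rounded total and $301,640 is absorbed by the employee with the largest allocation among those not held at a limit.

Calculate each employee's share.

Andrade: $88,796; Halvorsen: $153,374; Lindqvist: $59,470

Profit-interest units total: 42.
Proportional shares (ignoring caps): Andrade 79,000.95; Halvorsen 136,456.19; Lindqvist 86,182.86.
Capped: Lindqvist ($59,470); remaining pool $242,170 reallocated over remaining profit-interest units 30.
Redistributed shares: Andrade 88,795.67 → $88,796; Halvorsen 153,374.33 → $153,374.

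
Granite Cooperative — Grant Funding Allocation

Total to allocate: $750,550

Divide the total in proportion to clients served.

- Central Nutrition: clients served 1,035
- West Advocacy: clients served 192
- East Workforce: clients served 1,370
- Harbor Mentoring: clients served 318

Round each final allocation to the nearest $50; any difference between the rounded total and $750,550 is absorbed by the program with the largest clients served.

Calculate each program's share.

Sum of clients served: 1,035 + 192 + 1,370 + 318 = 2,915.
Proportional shares: Central Nutrition 266,490.31; West Advocacy 49,435.88; East Workforce 352,745.63; Harbor Mentoring 81,878.18.
After rounding ($50): Central Nutrition $266,500; West Advocacy $49,450; East Workforce $352,750; Harbor Mentoring $81,900. Sum = $750,600.
Difference $750,550 − $750,600 = −$50 applied to largest clients served (East Workforce): East Workforce becomes $352,700.

Central Nutrition: $266,500 | West Advocacy: $49,450 | East Workforce: $352,700 | Harbor Mentoring: $81,900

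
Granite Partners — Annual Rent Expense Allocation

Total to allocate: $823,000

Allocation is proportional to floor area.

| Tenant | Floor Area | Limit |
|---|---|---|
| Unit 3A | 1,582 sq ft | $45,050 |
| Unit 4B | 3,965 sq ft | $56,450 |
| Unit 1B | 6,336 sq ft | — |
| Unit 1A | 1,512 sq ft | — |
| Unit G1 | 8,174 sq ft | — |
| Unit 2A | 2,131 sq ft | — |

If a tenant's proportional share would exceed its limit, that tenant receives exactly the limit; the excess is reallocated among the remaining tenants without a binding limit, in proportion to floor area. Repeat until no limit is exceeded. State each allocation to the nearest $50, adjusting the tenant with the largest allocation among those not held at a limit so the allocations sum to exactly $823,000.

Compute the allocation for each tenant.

Unit 3A: $45,050 | Unit 4B: $56,450 | Unit 1B: $251,850 | Unit 1A: $60,100 | Unit G1: $324,850 | Unit 2A: $84,700

Sum of floor area: 23,700.
Pro-rata shares before constraints: Unit 3A 54,936.12; Unit 4B 137,687.55; Unit 1B 220,022.28; Unit 1A 52,505.32; Unit G1 283,848.19; Unit 2A 74,000.55.
Cap binds for Unit 3A ($45,050), Unit 4B ($56,450); residual $721,500 reallocated over remaining floor area 18,153.
Shares after redistribution: Unit 1B 251,827.47 → $251,850; Unit 1A 60,095.19 → $60,100; Unit G1 324,879.69 → $324,900; Unit 2A 84,697.65 → $84,700.
Rounding difference −$50 applied to Unit G1 → $324,850.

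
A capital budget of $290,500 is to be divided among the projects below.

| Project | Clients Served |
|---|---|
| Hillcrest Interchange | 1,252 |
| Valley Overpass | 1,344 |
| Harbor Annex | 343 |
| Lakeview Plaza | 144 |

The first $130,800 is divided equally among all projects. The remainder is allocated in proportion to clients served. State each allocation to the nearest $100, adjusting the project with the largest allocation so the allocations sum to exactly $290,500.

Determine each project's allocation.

Hillcrest Interchange: $97,600 · Valley Overpass: $102,200 · Harbor Annex: $50,500 · Lakeview Plaza: $40,200

First tranche $130,800 split equally: $32,700 each.
Remainder $159,700 by clients served (total 3,083): Hillcrest Interchange 64,853.84 → $64,900; Valley Overpass 69,619.46 → $69,600; Harbor Annex 17,767.47 → $17,800; Lakeview Plaza 7,459.23 → $7,500.
Rounding difference −$100 on remainder applied to Valley Overpass.
Totals: Hillcrest Interchange $32,700 + $64,900 = $97,600; Valley Overpass $32,700 + $69,500 = $102,200; Harbor Annex $32,700 + $17,800 = $50,500; Lakeview Plaza $32,700 + $7,500 = $40,200.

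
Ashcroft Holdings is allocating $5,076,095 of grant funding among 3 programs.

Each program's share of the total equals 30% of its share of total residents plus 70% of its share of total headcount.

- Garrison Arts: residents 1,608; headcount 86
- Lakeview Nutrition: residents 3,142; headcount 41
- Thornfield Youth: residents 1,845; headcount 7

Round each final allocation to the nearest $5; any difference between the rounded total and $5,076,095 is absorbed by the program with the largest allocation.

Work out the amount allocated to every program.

Garrison Arts: $2,651,755 | Lakeview Nutrition: $1,812,700 | Thornfield Youth: $611,640

Totals — residents 6,595, headcount 134.
Blended shares (30% residents + 70% headcount): Garrison Arts 0.5224; Lakeview Nutrition 0.3571; Thornfield Youth 0.1205.
Unrounded shares: Garrison Arts 2,651,752.30; Lakeview Nutrition 1,812,701.77; Thornfield Youth 611,640.93.
After rounding ($5): Garrison Arts $2,651,750; Lakeview Nutrition $1,812,700; Thornfield Youth $611,640. Sum = $5,076,090.
Difference $5,076,095 − $5,076,090 = +$5 applied to largest allocation (Garrison Arts): Garrison Arts becomes $2,651,755.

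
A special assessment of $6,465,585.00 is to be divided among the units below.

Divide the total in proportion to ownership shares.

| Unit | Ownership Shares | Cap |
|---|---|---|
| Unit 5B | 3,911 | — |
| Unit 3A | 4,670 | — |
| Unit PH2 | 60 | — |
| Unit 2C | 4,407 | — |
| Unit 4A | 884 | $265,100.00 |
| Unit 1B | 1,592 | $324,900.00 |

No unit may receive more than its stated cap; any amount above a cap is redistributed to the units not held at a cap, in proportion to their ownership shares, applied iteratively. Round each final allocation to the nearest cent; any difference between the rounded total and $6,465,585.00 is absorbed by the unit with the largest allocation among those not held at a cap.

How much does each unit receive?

Unit 5B: $1,761,144.46; Unit 3A: $2,102,926.27; Unit PH2: $27,018.32; Unit 2C: $1,984,495.95; Unit 4A: $265,100.00; Unit 1B: $324,900.00

Ownership shares total: 15,524.
Pro-rata shares before constraints: Unit 5B 1,628,890.9389; Unit 3A 1,945,006.5673; Unit PH2 24,989.3777; Unit 2C 1,835,469.7948; Unit 4A 368,176.8320; Unit 1B 663,051.4893.
Cap binds for Unit 4A ($265,100.00), Unit 1B ($324,900.00); remaining pool $5,875,585.00 reallocated over remaining ownership shares 13,048.
Redistributed shares: Unit 5B 1,761,144.4616 → $1,761,144.46; Unit 3A 2,102,926.2684 → $2,102,926.27; Unit PH2 27,018.3246 → $27,018.32; Unit 2C 1,984,495.9454 → $1,984,495.95.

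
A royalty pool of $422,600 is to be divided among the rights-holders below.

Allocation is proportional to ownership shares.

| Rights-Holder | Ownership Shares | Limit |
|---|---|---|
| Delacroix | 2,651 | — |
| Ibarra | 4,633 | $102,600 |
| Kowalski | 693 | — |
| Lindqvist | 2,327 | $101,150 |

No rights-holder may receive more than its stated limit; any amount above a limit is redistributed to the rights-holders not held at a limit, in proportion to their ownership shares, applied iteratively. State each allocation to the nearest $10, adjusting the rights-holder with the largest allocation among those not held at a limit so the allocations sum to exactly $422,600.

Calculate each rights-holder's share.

Delacroix: $173,500; Ibarra: $102,600; Kowalski: $45,350; Lindqvist: $101,150

Ownership shares total: 10,304.
Proportional shares (ignoring caps): Delacroix 108,725.99; Ibarra 190,014.15; Kowalski 28,422.15; Lindqvist 95,437.71.
Capped: Ibarra ($102,600); balance $320,000 reallocated over remaining ownership shares 5,671.
Capped: Lindqvist ($101,150); balance $218,850 reallocated over remaining ownership shares 3,344.
Shares after redistribution: Delacroix 173,496.22 → $173,500; Kowalski 45,353.78 → $45,350.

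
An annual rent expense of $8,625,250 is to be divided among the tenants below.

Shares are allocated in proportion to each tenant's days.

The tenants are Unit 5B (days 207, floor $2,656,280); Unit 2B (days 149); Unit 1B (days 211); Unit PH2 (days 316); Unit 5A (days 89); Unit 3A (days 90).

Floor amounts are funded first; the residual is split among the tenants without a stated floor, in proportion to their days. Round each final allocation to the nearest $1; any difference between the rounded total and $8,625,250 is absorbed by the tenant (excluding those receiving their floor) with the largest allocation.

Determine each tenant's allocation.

Unit 5B: $2,656,280 | Unit 2B: $1,040,206 | Unit 1B: $1,473,044 | Unit PH2: $2,206,076 | Unit 5A: $621,331 | Unit 3A: $628,313

Guaranteed amounts: Unit 5B $2,656,280. Balance $5,968,970.
Balance split over remaining days 855: Unit 2B 1,040,206.47 → $1,040,206; Unit 1B 1,473,044.06 → $1,473,044; Unit PH2 2,206,075.46 → $2,206,075; Unit 5A 621,331.38 → $621,331; Unit 3A 628,312.63 → $628,313.
Rounding difference +$1 applied to Unit PH2 → $2,206,076.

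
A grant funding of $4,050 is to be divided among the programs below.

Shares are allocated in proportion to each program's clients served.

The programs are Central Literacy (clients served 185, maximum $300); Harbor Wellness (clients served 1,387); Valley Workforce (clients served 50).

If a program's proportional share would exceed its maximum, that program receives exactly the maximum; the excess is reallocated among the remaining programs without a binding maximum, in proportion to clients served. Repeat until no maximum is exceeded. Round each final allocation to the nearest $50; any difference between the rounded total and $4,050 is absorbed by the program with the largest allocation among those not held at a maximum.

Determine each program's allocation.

Combined clients served = 1,622.
Unconstrained shares: Central Literacy 461.93; Harbor Wellness 3,463.22; Valley Workforce 124.85.
Held at cap: Central Literacy ($300); balance $3,750 reallocated over remaining clients served 1,437.
Remaining shares: Harbor Wellness 3,619.52 → $3,600; Valley Workforce 130.48 → $150.

Central Literacy: $300 · Harbor Wellness: $3,600 · Valley Workforce: $150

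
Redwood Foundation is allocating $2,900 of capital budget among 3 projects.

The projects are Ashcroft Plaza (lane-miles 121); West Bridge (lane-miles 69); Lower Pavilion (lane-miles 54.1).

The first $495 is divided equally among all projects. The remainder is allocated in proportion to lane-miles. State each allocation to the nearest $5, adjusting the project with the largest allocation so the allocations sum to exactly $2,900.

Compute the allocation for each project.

Equal tier: $495 ÷ 3 = $165 apiece.
Remainder $2,405 by lane-miles (total 244.1): Ashcroft Plaza 1,192.15 → $1,190; West Bridge 679.82 → $680; Lower Pavilion 533.02 → $535.
Totals: Ashcroft Plaza $165 + $1,190 = $1,355; West Bridge $165 + $680 = $845; Lower Pavilion $165 + $535 = $700.

Ashcroft Plaza: $1,355; West Bridge: $845; Lower Pavilion: $700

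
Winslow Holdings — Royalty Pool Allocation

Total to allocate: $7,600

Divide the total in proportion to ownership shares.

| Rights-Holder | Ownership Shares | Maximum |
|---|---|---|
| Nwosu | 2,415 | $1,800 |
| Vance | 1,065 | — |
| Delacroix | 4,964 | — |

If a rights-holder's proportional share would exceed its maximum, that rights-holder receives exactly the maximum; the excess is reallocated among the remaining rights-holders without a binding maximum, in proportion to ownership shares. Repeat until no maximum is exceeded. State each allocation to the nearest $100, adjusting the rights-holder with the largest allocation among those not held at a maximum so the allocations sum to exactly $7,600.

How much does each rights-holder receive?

Total ownership shares = 8,444.
Pro-rata shares before constraints: Nwosu 2,173.61; Vance 958.55; Delacroix 4,467.84.
Capped: Nwosu ($1,800); balance $5,800 reallocated over remaining ownership shares 6,029.
Redistributed shares: Vance 1,024.55 → $1,000; Delacroix 4,775.45 → $4,800.

Nwosu: $1,800 | Vance: $1,000 | Delacroix: $4,800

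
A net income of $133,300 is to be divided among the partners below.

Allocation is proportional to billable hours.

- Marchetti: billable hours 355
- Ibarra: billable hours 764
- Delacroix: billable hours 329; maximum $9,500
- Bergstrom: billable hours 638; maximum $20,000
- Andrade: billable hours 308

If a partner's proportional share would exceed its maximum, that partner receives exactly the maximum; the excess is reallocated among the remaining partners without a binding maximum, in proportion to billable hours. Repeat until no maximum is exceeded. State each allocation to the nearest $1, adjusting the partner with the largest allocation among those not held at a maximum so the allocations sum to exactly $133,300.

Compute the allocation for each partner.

Total billable hours = 2,394.
Proportional shares (ignoring caps): Marchetti 19,766.71; Ibarra 42,540.18; Delacroix 18,319.01; Bergstrom 35,524.39; Andrade 17,149.71.
Held at cap: Delacroix ($9,500), Bergstrom ($20,000); balance $103,800 reallocated over remaining billable hours 1,427.
Remaining shares: Marchetti 25,822.70 → $25,823; Ibarra 55,573.37 → $55,573; Andrade 22,403.92 → $22,404.

Marchetti: $25,823 | Ibarra: $55,573 | Delacroix: $9,500 | Bergstrom: $20,000 | Andrade: $22,404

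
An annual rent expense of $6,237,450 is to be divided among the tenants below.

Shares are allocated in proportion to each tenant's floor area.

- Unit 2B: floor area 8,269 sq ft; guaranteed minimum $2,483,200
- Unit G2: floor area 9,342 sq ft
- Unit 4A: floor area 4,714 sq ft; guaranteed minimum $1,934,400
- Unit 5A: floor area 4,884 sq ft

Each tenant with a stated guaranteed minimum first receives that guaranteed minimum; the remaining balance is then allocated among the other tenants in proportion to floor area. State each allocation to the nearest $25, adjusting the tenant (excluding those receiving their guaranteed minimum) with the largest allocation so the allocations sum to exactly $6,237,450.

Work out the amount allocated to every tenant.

Unit 2B: $2,483,200 · Unit G2: $1,195,075 · Unit 4A: $1,934,400 · Unit 5A: $624,775

Minimums first: Unit 2B $2,483,200; Unit 4A $1,934,400. Residual $1,819,850.
Residual split over remaining floor area 14,226: Unit G2 1,195,068.09 → $1,195,075; Unit 5A 624,781.91 → $624,775.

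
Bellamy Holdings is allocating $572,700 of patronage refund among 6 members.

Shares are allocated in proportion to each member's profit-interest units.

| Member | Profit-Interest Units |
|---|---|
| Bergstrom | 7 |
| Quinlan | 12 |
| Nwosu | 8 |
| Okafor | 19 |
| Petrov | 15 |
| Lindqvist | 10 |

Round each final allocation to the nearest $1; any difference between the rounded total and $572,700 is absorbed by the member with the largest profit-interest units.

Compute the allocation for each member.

Bergstrom: $56,463 | Quinlan: $96,794 | Nwosu: $64,530 | Okafor: $153,258 | Petrov: $120,993 | Lindqvist: $80,662

Sum of profit-interest units: 7 + 12 + 8 + 19 + 15 + 10 = 71.
Raw shares: Bergstrom 56,463.38; Quinlan 96,794.37; Nwosu 64,529.58; Okafor 153,257.75; Petrov 120,992.96; Lindqvist 80,661.97.
After rounding ($1): Bergstrom $56,463; Quinlan $96,794; Nwosu $64,530; Okafor $153,258; Petrov $120,993; Lindqvist $80,662. Sum = $572,700.
Sum already equals the total — no adjustment.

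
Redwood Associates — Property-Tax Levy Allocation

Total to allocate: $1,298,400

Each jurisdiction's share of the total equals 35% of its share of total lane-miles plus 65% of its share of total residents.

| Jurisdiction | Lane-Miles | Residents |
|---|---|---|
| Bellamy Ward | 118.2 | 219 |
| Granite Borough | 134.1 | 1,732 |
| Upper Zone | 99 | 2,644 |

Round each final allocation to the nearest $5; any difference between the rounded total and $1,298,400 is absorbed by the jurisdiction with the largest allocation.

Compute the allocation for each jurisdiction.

Totals — lane-miles 351.3, residents 4,595.
Combined weights (35% lane-miles + 65% residents): Bellamy Ward 0.1487; Granite Borough 0.3786; Upper Zone 0.4726.
Unrounded shares: Bellamy Ward 193,126.51; Granite Borough 491,586.18; Upper Zone 613,687.31.
At nearest $5: Bellamy Ward $193,125; Granite Borough $491,585; Upper Zone $613,685. Sum = $1,298,395.
Difference $1,298,400 − $1,298,395 = +$5 applied to largest allocation (Upper Zone): Upper Zone becomes $613,690.

Bellamy Ward: $193,125 | Granite Borough: $491,585 | Upper Zone: $613,690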